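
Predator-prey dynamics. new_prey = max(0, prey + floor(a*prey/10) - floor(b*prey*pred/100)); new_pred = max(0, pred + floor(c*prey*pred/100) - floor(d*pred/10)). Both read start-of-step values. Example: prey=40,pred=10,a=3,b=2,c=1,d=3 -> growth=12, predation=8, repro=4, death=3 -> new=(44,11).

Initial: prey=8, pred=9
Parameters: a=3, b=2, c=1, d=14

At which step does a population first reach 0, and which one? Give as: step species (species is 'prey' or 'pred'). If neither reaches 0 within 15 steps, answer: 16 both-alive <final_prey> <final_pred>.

Step 1: prey: 8+2-1=9; pred: 9+0-12=0
First extinction: pred at step 1

Answer: 1 pred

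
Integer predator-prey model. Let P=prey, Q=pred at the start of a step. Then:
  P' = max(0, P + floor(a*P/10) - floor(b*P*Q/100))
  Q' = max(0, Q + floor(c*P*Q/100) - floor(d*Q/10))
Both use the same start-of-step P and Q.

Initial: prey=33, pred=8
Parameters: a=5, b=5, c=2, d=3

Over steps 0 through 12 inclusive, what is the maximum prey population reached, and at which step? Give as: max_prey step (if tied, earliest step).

Step 1: prey: 33+16-13=36; pred: 8+5-2=11
Step 2: prey: 36+18-19=35; pred: 11+7-3=15
Step 3: prey: 35+17-26=26; pred: 15+10-4=21
Step 4: prey: 26+13-27=12; pred: 21+10-6=25
Step 5: prey: 12+6-15=3; pred: 25+6-7=24
Step 6: prey: 3+1-3=1; pred: 24+1-7=18
Step 7: prey: 1+0-0=1; pred: 18+0-5=13
Step 8: prey: 1+0-0=1; pred: 13+0-3=10
Step 9: prey: 1+0-0=1; pred: 10+0-3=7
Step 10: prey: 1+0-0=1; pred: 7+0-2=5
Step 11: prey: 1+0-0=1; pred: 5+0-1=4
Step 12: prey: 1+0-0=1; pred: 4+0-1=3
Max prey = 36 at step 1

Answer: 36 1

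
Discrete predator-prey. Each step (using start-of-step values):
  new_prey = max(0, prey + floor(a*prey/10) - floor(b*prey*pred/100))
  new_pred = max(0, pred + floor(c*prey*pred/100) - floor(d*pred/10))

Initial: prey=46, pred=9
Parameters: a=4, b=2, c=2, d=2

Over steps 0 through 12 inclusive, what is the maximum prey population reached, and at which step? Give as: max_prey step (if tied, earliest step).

Step 1: prey: 46+18-8=56; pred: 9+8-1=16
Step 2: prey: 56+22-17=61; pred: 16+17-3=30
Step 3: prey: 61+24-36=49; pred: 30+36-6=60
Step 4: prey: 49+19-58=10; pred: 60+58-12=106
Step 5: prey: 10+4-21=0; pred: 106+21-21=106
Step 6: prey: 0+0-0=0; pred: 106+0-21=85
Step 7: prey: 0+0-0=0; pred: 85+0-17=68
Step 8: prey: 0+0-0=0; pred: 68+0-13=55
Step 9: prey: 0+0-0=0; pred: 55+0-11=44
Step 10: prey: 0+0-0=0; pred: 44+0-8=36
Step 11: prey: 0+0-0=0; pred: 36+0-7=29
Step 12: prey: 0+0-0=0; pred: 29+0-5=24
Max prey = 61 at step 2

Answer: 61 2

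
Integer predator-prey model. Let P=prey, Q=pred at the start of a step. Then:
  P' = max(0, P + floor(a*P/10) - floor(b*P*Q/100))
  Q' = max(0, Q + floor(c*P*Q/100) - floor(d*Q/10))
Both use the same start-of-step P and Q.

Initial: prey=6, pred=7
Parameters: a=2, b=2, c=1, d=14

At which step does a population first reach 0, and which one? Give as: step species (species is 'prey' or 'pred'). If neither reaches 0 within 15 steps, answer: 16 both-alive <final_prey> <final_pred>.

Step 1: prey: 6+1-0=7; pred: 7+0-9=0
First extinction: pred at step 1

Answer: 1 pred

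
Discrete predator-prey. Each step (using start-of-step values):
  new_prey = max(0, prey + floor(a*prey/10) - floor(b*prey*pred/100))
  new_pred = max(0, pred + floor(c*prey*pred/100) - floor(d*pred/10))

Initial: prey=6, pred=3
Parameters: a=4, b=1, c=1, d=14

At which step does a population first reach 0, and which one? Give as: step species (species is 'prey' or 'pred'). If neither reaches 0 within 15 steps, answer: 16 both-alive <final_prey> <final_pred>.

Answer: 1 pred

Derivation:
Step 1: prey: 6+2-0=8; pred: 3+0-4=0
First extinction: pred at step 1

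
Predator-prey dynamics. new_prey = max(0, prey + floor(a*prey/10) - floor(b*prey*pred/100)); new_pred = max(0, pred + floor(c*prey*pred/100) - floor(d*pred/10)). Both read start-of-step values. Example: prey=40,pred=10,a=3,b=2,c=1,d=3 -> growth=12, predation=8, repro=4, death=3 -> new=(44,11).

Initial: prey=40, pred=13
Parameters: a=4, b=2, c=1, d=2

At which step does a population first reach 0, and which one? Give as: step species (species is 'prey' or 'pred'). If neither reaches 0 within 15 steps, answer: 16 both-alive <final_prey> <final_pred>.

Answer: 16 both-alive 1 11

Derivation:
Step 1: prey: 40+16-10=46; pred: 13+5-2=16
Step 2: prey: 46+18-14=50; pred: 16+7-3=20
Step 3: prey: 50+20-20=50; pred: 20+10-4=26
Step 4: prey: 50+20-26=44; pred: 26+13-5=34
Step 5: prey: 44+17-29=32; pred: 34+14-6=42
Step 6: prey: 32+12-26=18; pred: 42+13-8=47
Step 7: prey: 18+7-16=9; pred: 47+8-9=46
Step 8: prey: 9+3-8=4; pred: 46+4-9=41
Step 9: prey: 4+1-3=2; pred: 41+1-8=34
Step 10: prey: 2+0-1=1; pred: 34+0-6=28
Step 11: prey: 1+0-0=1; pred: 28+0-5=23
Step 12: prey: 1+0-0=1; pred: 23+0-4=19
Step 13: prey: 1+0-0=1; pred: 19+0-3=16
Step 14: prey: 1+0-0=1; pred: 16+0-3=13
Step 15: prey: 1+0-0=1; pred: 13+0-2=11
No extinction within 15 steps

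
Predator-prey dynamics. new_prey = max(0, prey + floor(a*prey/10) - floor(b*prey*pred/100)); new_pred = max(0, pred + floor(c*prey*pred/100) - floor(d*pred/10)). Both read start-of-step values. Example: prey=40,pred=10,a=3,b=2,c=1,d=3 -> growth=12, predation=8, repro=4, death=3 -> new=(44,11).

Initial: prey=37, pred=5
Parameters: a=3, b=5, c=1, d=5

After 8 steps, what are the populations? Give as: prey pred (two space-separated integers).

Answer: 93 5

Derivation:
Step 1: prey: 37+11-9=39; pred: 5+1-2=4
Step 2: prey: 39+11-7=43; pred: 4+1-2=3
Step 3: prey: 43+12-6=49; pred: 3+1-1=3
Step 4: prey: 49+14-7=56; pred: 3+1-1=3
Step 5: prey: 56+16-8=64; pred: 3+1-1=3
Step 6: prey: 64+19-9=74; pred: 3+1-1=3
Step 7: prey: 74+22-11=85; pred: 3+2-1=4
Step 8: prey: 85+25-17=93; pred: 4+3-2=5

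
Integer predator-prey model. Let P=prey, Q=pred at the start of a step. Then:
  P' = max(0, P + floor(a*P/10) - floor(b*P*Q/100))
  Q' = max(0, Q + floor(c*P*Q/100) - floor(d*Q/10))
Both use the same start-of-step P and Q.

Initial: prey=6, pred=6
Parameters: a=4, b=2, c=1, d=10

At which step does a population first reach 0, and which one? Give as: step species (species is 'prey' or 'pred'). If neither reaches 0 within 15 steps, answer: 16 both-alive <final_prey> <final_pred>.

Answer: 1 pred

Derivation:
Step 1: prey: 6+2-0=8; pred: 6+0-6=0
First extinction: pred at step 1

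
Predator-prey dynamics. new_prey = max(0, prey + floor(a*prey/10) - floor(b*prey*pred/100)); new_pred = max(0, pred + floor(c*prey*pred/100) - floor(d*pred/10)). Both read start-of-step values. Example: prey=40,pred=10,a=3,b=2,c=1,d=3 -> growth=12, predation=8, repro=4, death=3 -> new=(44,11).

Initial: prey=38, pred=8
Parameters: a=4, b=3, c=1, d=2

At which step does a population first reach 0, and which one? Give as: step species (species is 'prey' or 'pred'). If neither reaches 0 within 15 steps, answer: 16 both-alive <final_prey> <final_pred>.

Answer: 16 both-alive 1 8

Derivation:
Step 1: prey: 38+15-9=44; pred: 8+3-1=10
Step 2: prey: 44+17-13=48; pred: 10+4-2=12
Step 3: prey: 48+19-17=50; pred: 12+5-2=15
Step 4: prey: 50+20-22=48; pred: 15+7-3=19
Step 5: prey: 48+19-27=40; pred: 19+9-3=25
Step 6: prey: 40+16-30=26; pred: 25+10-5=30
Step 7: prey: 26+10-23=13; pred: 30+7-6=31
Step 8: prey: 13+5-12=6; pred: 31+4-6=29
Step 9: prey: 6+2-5=3; pred: 29+1-5=25
Step 10: prey: 3+1-2=2; pred: 25+0-5=20
Step 11: prey: 2+0-1=1; pred: 20+0-4=16
Step 12: prey: 1+0-0=1; pred: 16+0-3=13
Step 13: prey: 1+0-0=1; pred: 13+0-2=11
Step 14: prey: 1+0-0=1; pred: 11+0-2=9
Step 15: prey: 1+0-0=1; pred: 9+0-1=8
No extinction within 15 steps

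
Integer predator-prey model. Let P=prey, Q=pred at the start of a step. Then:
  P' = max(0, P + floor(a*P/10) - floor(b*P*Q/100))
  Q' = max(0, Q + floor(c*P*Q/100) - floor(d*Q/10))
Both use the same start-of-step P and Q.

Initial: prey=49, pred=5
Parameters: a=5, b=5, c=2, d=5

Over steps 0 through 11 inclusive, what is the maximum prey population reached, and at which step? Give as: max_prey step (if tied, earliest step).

Answer: 70 2

Derivation:
Step 1: prey: 49+24-12=61; pred: 5+4-2=7
Step 2: prey: 61+30-21=70; pred: 7+8-3=12
Step 3: prey: 70+35-42=63; pred: 12+16-6=22
Step 4: prey: 63+31-69=25; pred: 22+27-11=38
Step 5: prey: 25+12-47=0; pred: 38+19-19=38
Step 6: prey: 0+0-0=0; pred: 38+0-19=19
Step 7: prey: 0+0-0=0; pred: 19+0-9=10
Step 8: prey: 0+0-0=0; pred: 10+0-5=5
Step 9: prey: 0+0-0=0; pred: 5+0-2=3
Step 10: prey: 0+0-0=0; pred: 3+0-1=2
Step 11: prey: 0+0-0=0; pred: 2+0-1=1
Max prey = 70 at step 2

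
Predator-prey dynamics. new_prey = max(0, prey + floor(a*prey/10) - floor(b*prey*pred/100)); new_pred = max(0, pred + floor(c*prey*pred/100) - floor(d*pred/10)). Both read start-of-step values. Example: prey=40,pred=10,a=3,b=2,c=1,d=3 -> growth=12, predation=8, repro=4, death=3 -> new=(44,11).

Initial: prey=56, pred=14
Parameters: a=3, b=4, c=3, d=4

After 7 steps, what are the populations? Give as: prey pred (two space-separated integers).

Step 1: prey: 56+16-31=41; pred: 14+23-5=32
Step 2: prey: 41+12-52=1; pred: 32+39-12=59
Step 3: prey: 1+0-2=0; pred: 59+1-23=37
Step 4: prey: 0+0-0=0; pred: 37+0-14=23
Step 5: prey: 0+0-0=0; pred: 23+0-9=14
Step 6: prey: 0+0-0=0; pred: 14+0-5=9
Step 7: prey: 0+0-0=0; pred: 9+0-3=6

Answer: 0 6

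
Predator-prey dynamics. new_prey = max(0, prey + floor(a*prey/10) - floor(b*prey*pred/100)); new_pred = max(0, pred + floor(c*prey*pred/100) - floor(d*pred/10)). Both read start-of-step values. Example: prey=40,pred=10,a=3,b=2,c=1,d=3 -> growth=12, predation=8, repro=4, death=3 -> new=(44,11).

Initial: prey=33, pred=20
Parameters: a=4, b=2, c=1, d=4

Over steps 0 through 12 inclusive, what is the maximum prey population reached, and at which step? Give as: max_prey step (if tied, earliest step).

Step 1: prey: 33+13-13=33; pred: 20+6-8=18
Step 2: prey: 33+13-11=35; pred: 18+5-7=16
Step 3: prey: 35+14-11=38; pred: 16+5-6=15
Step 4: prey: 38+15-11=42; pred: 15+5-6=14
Step 5: prey: 42+16-11=47; pred: 14+5-5=14
Step 6: prey: 47+18-13=52; pred: 14+6-5=15
Step 7: prey: 52+20-15=57; pred: 15+7-6=16
Step 8: prey: 57+22-18=61; pred: 16+9-6=19
Step 9: prey: 61+24-23=62; pred: 19+11-7=23
Step 10: prey: 62+24-28=58; pred: 23+14-9=28
Step 11: prey: 58+23-32=49; pred: 28+16-11=33
Step 12: prey: 49+19-32=36; pred: 33+16-13=36
Max prey = 62 at step 9

Answer: 62 9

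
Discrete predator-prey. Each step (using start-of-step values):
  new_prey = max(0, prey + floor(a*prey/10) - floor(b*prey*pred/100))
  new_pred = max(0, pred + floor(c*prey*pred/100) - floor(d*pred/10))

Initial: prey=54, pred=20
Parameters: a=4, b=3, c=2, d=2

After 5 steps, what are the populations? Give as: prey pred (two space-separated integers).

Step 1: prey: 54+21-32=43; pred: 20+21-4=37
Step 2: prey: 43+17-47=13; pred: 37+31-7=61
Step 3: prey: 13+5-23=0; pred: 61+15-12=64
Step 4: prey: 0+0-0=0; pred: 64+0-12=52
Step 5: prey: 0+0-0=0; pred: 52+0-10=42

Answer: 0 42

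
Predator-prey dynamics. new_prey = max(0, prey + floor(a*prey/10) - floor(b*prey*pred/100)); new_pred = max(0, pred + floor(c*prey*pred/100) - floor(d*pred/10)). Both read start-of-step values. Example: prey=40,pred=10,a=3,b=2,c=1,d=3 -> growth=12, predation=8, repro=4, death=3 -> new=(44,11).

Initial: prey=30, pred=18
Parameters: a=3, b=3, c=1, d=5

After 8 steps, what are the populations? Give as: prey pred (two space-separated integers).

Answer: 43 1

Derivation:
Step 1: prey: 30+9-16=23; pred: 18+5-9=14
Step 2: prey: 23+6-9=20; pred: 14+3-7=10
Step 3: prey: 20+6-6=20; pred: 10+2-5=7
Step 4: prey: 20+6-4=22; pred: 7+1-3=5
Step 5: prey: 22+6-3=25; pred: 5+1-2=4
Step 6: prey: 25+7-3=29; pred: 4+1-2=3
Step 7: prey: 29+8-2=35; pred: 3+0-1=2
Step 8: prey: 35+10-2=43; pred: 2+0-1=1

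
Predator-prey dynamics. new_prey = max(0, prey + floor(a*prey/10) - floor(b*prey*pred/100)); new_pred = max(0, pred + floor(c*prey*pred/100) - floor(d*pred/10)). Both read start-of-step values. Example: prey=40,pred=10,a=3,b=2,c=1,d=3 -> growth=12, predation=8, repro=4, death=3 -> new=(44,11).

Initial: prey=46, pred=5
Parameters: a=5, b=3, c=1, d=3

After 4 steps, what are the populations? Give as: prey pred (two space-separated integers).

Step 1: prey: 46+23-6=63; pred: 5+2-1=6
Step 2: prey: 63+31-11=83; pred: 6+3-1=8
Step 3: prey: 83+41-19=105; pred: 8+6-2=12
Step 4: prey: 105+52-37=120; pred: 12+12-3=21

Answer: 120 21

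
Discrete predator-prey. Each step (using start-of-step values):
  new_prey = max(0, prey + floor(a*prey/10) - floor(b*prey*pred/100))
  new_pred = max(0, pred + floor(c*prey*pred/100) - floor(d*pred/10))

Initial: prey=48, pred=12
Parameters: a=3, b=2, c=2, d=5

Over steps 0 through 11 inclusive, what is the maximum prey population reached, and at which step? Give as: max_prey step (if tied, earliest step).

Answer: 51 1

Derivation:
Step 1: prey: 48+14-11=51; pred: 12+11-6=17
Step 2: prey: 51+15-17=49; pred: 17+17-8=26
Step 3: prey: 49+14-25=38; pred: 26+25-13=38
Step 4: prey: 38+11-28=21; pred: 38+28-19=47
Step 5: prey: 21+6-19=8; pred: 47+19-23=43
Step 6: prey: 8+2-6=4; pred: 43+6-21=28
Step 7: prey: 4+1-2=3; pred: 28+2-14=16
Step 8: prey: 3+0-0=3; pred: 16+0-8=8
Step 9: prey: 3+0-0=3; pred: 8+0-4=4
Step 10: prey: 3+0-0=3; pred: 4+0-2=2
Step 11: prey: 3+0-0=3; pred: 2+0-1=1
Max prey = 51 at step 1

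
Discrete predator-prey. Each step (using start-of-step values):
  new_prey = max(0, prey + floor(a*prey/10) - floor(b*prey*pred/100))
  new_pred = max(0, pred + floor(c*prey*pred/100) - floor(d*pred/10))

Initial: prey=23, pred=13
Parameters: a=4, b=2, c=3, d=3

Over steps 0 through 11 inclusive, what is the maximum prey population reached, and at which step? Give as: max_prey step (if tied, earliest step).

Answer: 28 2

Derivation:
Step 1: prey: 23+9-5=27; pred: 13+8-3=18
Step 2: prey: 27+10-9=28; pred: 18+14-5=27
Step 3: prey: 28+11-15=24; pred: 27+22-8=41
Step 4: prey: 24+9-19=14; pred: 41+29-12=58
Step 5: prey: 14+5-16=3; pred: 58+24-17=65
Step 6: prey: 3+1-3=1; pred: 65+5-19=51
Step 7: prey: 1+0-1=0; pred: 51+1-15=37
Step 8: prey: 0+0-0=0; pred: 37+0-11=26
Step 9: prey: 0+0-0=0; pred: 26+0-7=19
Step 10: prey: 0+0-0=0; pred: 19+0-5=14
Step 11: prey: 0+0-0=0; pred: 14+0-4=10
Max prey = 28 at step 2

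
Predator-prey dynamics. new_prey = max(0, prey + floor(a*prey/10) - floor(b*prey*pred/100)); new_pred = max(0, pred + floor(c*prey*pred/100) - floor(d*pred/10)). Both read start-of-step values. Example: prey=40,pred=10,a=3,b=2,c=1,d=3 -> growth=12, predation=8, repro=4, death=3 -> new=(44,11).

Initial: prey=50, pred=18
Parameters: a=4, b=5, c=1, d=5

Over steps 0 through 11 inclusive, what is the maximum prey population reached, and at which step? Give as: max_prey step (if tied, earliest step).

Answer: 70 11

Derivation:
Step 1: prey: 50+20-45=25; pred: 18+9-9=18
Step 2: prey: 25+10-22=13; pred: 18+4-9=13
Step 3: prey: 13+5-8=10; pred: 13+1-6=8
Step 4: prey: 10+4-4=10; pred: 8+0-4=4
Step 5: prey: 10+4-2=12; pred: 4+0-2=2
Step 6: prey: 12+4-1=15; pred: 2+0-1=1
Step 7: prey: 15+6-0=21; pred: 1+0-0=1
Step 8: prey: 21+8-1=28; pred: 1+0-0=1
Step 9: prey: 28+11-1=38; pred: 1+0-0=1
Step 10: prey: 38+15-1=52; pred: 1+0-0=1
Step 11: prey: 52+20-2=70; pred: 1+0-0=1
Max prey = 70 at step 11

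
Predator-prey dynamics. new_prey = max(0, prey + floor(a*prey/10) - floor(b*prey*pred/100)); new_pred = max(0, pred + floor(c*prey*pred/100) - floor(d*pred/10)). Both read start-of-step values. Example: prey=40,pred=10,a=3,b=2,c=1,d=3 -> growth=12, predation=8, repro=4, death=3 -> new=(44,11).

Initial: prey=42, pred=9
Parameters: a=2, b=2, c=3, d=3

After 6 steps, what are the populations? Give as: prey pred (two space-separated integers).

Step 1: prey: 42+8-7=43; pred: 9+11-2=18
Step 2: prey: 43+8-15=36; pred: 18+23-5=36
Step 3: prey: 36+7-25=18; pred: 36+38-10=64
Step 4: prey: 18+3-23=0; pred: 64+34-19=79
Step 5: prey: 0+0-0=0; pred: 79+0-23=56
Step 6: prey: 0+0-0=0; pred: 56+0-16=40

Answer: 0 40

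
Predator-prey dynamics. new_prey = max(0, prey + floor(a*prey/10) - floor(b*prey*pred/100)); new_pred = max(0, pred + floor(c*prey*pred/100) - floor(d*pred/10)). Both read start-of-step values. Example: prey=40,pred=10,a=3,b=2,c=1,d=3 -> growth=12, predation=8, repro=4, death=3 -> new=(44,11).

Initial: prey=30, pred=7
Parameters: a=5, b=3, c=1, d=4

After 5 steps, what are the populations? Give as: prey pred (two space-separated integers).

Answer: 99 14

Derivation:
Step 1: prey: 30+15-6=39; pred: 7+2-2=7
Step 2: prey: 39+19-8=50; pred: 7+2-2=7
Step 3: prey: 50+25-10=65; pred: 7+3-2=8
Step 4: prey: 65+32-15=82; pred: 8+5-3=10
Step 5: prey: 82+41-24=99; pred: 10+8-4=14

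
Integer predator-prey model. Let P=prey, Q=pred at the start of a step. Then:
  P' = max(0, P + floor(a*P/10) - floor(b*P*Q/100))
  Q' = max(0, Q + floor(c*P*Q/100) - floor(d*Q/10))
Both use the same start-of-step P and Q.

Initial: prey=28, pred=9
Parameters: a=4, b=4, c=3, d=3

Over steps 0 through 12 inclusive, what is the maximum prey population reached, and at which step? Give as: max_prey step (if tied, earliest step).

Answer: 29 1

Derivation:
Step 1: prey: 28+11-10=29; pred: 9+7-2=14
Step 2: prey: 29+11-16=24; pred: 14+12-4=22
Step 3: prey: 24+9-21=12; pred: 22+15-6=31
Step 4: prey: 12+4-14=2; pred: 31+11-9=33
Step 5: prey: 2+0-2=0; pred: 33+1-9=25
Step 6: prey: 0+0-0=0; pred: 25+0-7=18
Step 7: prey: 0+0-0=0; pred: 18+0-5=13
Step 8: prey: 0+0-0=0; pred: 13+0-3=10
Step 9: prey: 0+0-0=0; pred: 10+0-3=7
Step 10: prey: 0+0-0=0; pred: 7+0-2=5
Step 11: prey: 0+0-0=0; pred: 5+0-1=4
Step 12: prey: 0+0-0=0; pred: 4+0-1=3
Max prey = 29 at step 1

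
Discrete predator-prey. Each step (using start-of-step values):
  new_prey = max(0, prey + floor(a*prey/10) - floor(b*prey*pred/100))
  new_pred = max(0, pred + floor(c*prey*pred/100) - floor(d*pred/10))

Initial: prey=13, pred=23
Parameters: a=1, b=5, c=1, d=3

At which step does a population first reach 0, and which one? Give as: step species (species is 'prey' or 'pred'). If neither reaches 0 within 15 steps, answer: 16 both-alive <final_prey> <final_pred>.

Answer: 1 prey

Derivation:
Step 1: prey: 13+1-14=0; pred: 23+2-6=19
First extinction: prey at step 1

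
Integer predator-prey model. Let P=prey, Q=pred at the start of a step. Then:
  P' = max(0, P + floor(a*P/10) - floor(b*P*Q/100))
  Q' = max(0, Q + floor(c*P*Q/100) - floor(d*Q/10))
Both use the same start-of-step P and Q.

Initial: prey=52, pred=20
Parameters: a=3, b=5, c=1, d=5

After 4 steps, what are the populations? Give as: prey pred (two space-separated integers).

Answer: 2 4

Derivation:
Step 1: prey: 52+15-52=15; pred: 20+10-10=20
Step 2: prey: 15+4-15=4; pred: 20+3-10=13
Step 3: prey: 4+1-2=3; pred: 13+0-6=7
Step 4: prey: 3+0-1=2; pred: 7+0-3=4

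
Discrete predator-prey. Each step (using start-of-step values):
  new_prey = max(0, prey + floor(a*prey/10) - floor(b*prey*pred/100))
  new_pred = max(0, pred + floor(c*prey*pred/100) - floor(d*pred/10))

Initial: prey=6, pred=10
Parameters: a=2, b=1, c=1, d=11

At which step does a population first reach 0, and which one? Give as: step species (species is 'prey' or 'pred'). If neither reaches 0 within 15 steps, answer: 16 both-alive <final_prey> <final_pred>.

Step 1: prey: 6+1-0=7; pred: 10+0-11=0
First extinction: pred at step 1

Answer: 1 pred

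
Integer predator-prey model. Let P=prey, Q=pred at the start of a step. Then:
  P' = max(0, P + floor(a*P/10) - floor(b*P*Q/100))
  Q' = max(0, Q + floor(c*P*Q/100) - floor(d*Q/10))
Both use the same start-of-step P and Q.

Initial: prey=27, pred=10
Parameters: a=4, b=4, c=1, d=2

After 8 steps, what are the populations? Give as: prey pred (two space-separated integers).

Step 1: prey: 27+10-10=27; pred: 10+2-2=10
Step 2: prey: 27+10-10=27; pred: 10+2-2=10
Step 3: prey: 27+10-10=27; pred: 10+2-2=10
Step 4: prey: 27+10-10=27; pred: 10+2-2=10
Step 5: prey: 27+10-10=27; pred: 10+2-2=10
Step 6: prey: 27+10-10=27; pred: 10+2-2=10
Step 7: prey: 27+10-10=27; pred: 10+2-2=10
Step 8: prey: 27+10-10=27; pred: 10+2-2=10

Answer: 27 10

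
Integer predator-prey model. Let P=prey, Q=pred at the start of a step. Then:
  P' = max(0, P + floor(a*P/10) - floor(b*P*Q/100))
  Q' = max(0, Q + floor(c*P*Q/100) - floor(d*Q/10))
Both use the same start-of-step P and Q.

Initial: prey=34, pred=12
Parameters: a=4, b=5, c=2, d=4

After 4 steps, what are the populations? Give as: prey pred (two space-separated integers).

Step 1: prey: 34+13-20=27; pred: 12+8-4=16
Step 2: prey: 27+10-21=16; pred: 16+8-6=18
Step 3: prey: 16+6-14=8; pred: 18+5-7=16
Step 4: prey: 8+3-6=5; pred: 16+2-6=12

Answer: 5 12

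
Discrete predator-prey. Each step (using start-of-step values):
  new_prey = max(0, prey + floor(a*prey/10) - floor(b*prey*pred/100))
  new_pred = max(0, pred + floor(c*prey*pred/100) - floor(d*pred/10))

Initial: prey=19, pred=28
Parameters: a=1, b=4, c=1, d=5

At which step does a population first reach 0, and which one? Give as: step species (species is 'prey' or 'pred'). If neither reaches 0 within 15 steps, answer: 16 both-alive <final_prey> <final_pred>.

Answer: 1 prey

Derivation:
Step 1: prey: 19+1-21=0; pred: 28+5-14=19
First extinction: prey at step 1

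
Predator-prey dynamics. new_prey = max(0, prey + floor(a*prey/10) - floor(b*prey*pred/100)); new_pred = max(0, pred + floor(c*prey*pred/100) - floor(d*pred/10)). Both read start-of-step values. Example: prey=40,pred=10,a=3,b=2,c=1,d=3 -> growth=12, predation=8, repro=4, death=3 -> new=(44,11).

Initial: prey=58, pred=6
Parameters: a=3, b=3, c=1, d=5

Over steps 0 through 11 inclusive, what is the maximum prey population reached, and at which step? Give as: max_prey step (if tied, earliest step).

Answer: 91 5

Derivation:
Step 1: prey: 58+17-10=65; pred: 6+3-3=6
Step 2: prey: 65+19-11=73; pred: 6+3-3=6
Step 3: prey: 73+21-13=81; pred: 6+4-3=7
Step 4: prey: 81+24-17=88; pred: 7+5-3=9
Step 5: prey: 88+26-23=91; pred: 9+7-4=12
Step 6: prey: 91+27-32=86; pred: 12+10-6=16
Step 7: prey: 86+25-41=70; pred: 16+13-8=21
Step 8: prey: 70+21-44=47; pred: 21+14-10=25
Step 9: prey: 47+14-35=26; pred: 25+11-12=24
Step 10: prey: 26+7-18=15; pred: 24+6-12=18
Step 11: prey: 15+4-8=11; pred: 18+2-9=11
Max prey = 91 at step 5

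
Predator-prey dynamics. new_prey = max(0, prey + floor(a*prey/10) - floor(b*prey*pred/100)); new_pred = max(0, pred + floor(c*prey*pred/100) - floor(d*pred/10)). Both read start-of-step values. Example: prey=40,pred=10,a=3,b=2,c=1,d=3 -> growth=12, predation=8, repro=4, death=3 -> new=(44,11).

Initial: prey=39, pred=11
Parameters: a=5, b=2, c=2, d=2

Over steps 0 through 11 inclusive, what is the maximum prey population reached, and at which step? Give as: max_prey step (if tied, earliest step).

Answer: 58 2

Derivation:
Step 1: prey: 39+19-8=50; pred: 11+8-2=17
Step 2: prey: 50+25-17=58; pred: 17+17-3=31
Step 3: prey: 58+29-35=52; pred: 31+35-6=60
Step 4: prey: 52+26-62=16; pred: 60+62-12=110
Step 5: prey: 16+8-35=0; pred: 110+35-22=123
Step 6: prey: 0+0-0=0; pred: 123+0-24=99
Step 7: prey: 0+0-0=0; pred: 99+0-19=80
Step 8: prey: 0+0-0=0; pred: 80+0-16=64
Step 9: prey: 0+0-0=0; pred: 64+0-12=52
Step 10: prey: 0+0-0=0; pred: 52+0-10=42
Step 11: prey: 0+0-0=0; pred: 42+0-8=34
Max prey = 58 at step 2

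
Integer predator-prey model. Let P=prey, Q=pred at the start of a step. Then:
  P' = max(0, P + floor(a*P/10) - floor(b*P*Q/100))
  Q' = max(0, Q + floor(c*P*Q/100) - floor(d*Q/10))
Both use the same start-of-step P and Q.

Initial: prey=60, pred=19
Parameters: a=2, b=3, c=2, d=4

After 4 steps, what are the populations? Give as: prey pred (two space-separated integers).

Step 1: prey: 60+12-34=38; pred: 19+22-7=34
Step 2: prey: 38+7-38=7; pred: 34+25-13=46
Step 3: prey: 7+1-9=0; pred: 46+6-18=34
Step 4: prey: 0+0-0=0; pred: 34+0-13=21

Answer: 0 21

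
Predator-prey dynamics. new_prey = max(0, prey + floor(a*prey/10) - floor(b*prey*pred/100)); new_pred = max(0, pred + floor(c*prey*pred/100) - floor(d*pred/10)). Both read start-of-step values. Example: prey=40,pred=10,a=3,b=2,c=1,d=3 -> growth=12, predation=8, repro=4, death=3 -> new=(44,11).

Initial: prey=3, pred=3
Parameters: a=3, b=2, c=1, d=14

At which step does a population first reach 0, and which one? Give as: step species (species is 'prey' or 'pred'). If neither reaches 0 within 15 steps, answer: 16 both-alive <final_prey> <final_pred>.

Step 1: prey: 3+0-0=3; pred: 3+0-4=0
First extinction: pred at step 1

Answer: 1 pred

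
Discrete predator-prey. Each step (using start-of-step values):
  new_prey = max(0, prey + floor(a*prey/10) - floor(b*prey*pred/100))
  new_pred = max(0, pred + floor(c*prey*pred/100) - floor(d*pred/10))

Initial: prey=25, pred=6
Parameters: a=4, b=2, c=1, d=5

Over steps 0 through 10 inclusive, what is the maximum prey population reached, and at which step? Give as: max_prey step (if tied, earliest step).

Step 1: prey: 25+10-3=32; pred: 6+1-3=4
Step 2: prey: 32+12-2=42; pred: 4+1-2=3
Step 3: prey: 42+16-2=56; pred: 3+1-1=3
Step 4: prey: 56+22-3=75; pred: 3+1-1=3
Step 5: prey: 75+30-4=101; pred: 3+2-1=4
Step 6: prey: 101+40-8=133; pred: 4+4-2=6
Step 7: prey: 133+53-15=171; pred: 6+7-3=10
Step 8: prey: 171+68-34=205; pred: 10+17-5=22
Step 9: prey: 205+82-90=197; pred: 22+45-11=56
Step 10: prey: 197+78-220=55; pred: 56+110-28=138
Max prey = 205 at step 8

Answer: 205 8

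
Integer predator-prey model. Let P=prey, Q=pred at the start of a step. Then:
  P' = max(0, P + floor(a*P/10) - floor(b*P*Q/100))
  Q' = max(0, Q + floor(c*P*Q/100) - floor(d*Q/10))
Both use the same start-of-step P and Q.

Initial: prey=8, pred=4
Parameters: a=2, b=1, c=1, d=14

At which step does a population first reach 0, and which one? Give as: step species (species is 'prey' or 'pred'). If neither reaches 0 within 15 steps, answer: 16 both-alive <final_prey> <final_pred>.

Answer: 1 pred

Derivation:
Step 1: prey: 8+1-0=9; pred: 4+0-5=0
First extinction: pred at step 1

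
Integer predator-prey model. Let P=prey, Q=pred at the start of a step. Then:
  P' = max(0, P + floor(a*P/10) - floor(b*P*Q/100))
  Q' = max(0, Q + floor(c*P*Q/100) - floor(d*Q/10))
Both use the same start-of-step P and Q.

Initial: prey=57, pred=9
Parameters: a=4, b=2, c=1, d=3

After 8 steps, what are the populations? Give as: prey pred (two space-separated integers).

Step 1: prey: 57+22-10=69; pred: 9+5-2=12
Step 2: prey: 69+27-16=80; pred: 12+8-3=17
Step 3: prey: 80+32-27=85; pred: 17+13-5=25
Step 4: prey: 85+34-42=77; pred: 25+21-7=39
Step 5: prey: 77+30-60=47; pred: 39+30-11=58
Step 6: prey: 47+18-54=11; pred: 58+27-17=68
Step 7: prey: 11+4-14=1; pred: 68+7-20=55
Step 8: prey: 1+0-1=0; pred: 55+0-16=39

Answer: 0 39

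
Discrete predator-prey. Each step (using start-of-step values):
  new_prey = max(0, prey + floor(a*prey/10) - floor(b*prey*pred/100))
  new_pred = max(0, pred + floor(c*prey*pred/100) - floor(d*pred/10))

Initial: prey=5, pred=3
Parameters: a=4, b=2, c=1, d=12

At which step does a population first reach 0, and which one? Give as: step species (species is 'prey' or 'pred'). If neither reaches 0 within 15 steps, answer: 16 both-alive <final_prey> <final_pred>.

Answer: 1 pred

Derivation:
Step 1: prey: 5+2-0=7; pred: 3+0-3=0
First extinction: pred at step 1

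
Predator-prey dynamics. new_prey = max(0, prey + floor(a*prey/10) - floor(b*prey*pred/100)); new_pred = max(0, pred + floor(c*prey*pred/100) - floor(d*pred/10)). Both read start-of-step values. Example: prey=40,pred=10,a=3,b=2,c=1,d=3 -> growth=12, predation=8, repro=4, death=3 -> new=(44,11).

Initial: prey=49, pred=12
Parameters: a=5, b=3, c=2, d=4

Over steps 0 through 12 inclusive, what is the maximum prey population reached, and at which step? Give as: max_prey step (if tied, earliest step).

Step 1: prey: 49+24-17=56; pred: 12+11-4=19
Step 2: prey: 56+28-31=53; pred: 19+21-7=33
Step 3: prey: 53+26-52=27; pred: 33+34-13=54
Step 4: prey: 27+13-43=0; pred: 54+29-21=62
Step 5: prey: 0+0-0=0; pred: 62+0-24=38
Step 6: prey: 0+0-0=0; pred: 38+0-15=23
Step 7: prey: 0+0-0=0; pred: 23+0-9=14
Step 8: prey: 0+0-0=0; pred: 14+0-5=9
Step 9: prey: 0+0-0=0; pred: 9+0-3=6
Step 10: prey: 0+0-0=0; pred: 6+0-2=4
Step 11: prey: 0+0-0=0; pred: 4+0-1=3
Step 12: prey: 0+0-0=0; pred: 3+0-1=2
Max prey = 56 at step 1

Answer: 56 1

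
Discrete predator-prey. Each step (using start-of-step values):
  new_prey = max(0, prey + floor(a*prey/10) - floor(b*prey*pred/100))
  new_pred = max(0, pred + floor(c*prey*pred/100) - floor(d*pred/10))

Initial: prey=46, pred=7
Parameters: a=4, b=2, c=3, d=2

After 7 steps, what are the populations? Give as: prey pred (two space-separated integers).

Answer: 0 108

Derivation:
Step 1: prey: 46+18-6=58; pred: 7+9-1=15
Step 2: prey: 58+23-17=64; pred: 15+26-3=38
Step 3: prey: 64+25-48=41; pred: 38+72-7=103
Step 4: prey: 41+16-84=0; pred: 103+126-20=209
Step 5: prey: 0+0-0=0; pred: 209+0-41=168
Step 6: prey: 0+0-0=0; pred: 168+0-33=135
Step 7: prey: 0+0-0=0; pred: 135+0-27=108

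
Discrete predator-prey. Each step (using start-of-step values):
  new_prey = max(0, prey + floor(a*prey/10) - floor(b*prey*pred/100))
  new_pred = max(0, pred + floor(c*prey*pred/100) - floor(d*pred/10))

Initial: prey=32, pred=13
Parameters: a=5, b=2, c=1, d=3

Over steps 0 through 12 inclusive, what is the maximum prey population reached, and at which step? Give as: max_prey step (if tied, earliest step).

Step 1: prey: 32+16-8=40; pred: 13+4-3=14
Step 2: prey: 40+20-11=49; pred: 14+5-4=15
Step 3: prey: 49+24-14=59; pred: 15+7-4=18
Step 4: prey: 59+29-21=67; pred: 18+10-5=23
Step 5: prey: 67+33-30=70; pred: 23+15-6=32
Step 6: prey: 70+35-44=61; pred: 32+22-9=45
Step 7: prey: 61+30-54=37; pred: 45+27-13=59
Step 8: prey: 37+18-43=12; pred: 59+21-17=63
Step 9: prey: 12+6-15=3; pred: 63+7-18=52
Step 10: prey: 3+1-3=1; pred: 52+1-15=38
Step 11: prey: 1+0-0=1; pred: 38+0-11=27
Step 12: prey: 1+0-0=1; pred: 27+0-8=19
Max prey = 70 at step 5

Answer: 70 5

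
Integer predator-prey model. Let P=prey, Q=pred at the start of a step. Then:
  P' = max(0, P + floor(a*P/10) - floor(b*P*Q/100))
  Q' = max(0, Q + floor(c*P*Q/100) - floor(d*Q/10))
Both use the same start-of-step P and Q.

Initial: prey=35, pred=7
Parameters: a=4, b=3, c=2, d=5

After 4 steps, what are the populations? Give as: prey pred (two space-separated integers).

Step 1: prey: 35+14-7=42; pred: 7+4-3=8
Step 2: prey: 42+16-10=48; pred: 8+6-4=10
Step 3: prey: 48+19-14=53; pred: 10+9-5=14
Step 4: prey: 53+21-22=52; pred: 14+14-7=21

Answer: 52 21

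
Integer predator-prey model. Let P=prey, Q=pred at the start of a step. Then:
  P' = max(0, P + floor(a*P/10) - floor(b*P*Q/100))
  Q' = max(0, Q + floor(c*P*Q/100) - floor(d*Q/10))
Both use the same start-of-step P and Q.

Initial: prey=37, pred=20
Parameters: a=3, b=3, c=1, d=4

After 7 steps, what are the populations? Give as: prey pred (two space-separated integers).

Step 1: prey: 37+11-22=26; pred: 20+7-8=19
Step 2: prey: 26+7-14=19; pred: 19+4-7=16
Step 3: prey: 19+5-9=15; pred: 16+3-6=13
Step 4: prey: 15+4-5=14; pred: 13+1-5=9
Step 5: prey: 14+4-3=15; pred: 9+1-3=7
Step 6: prey: 15+4-3=16; pred: 7+1-2=6
Step 7: prey: 16+4-2=18; pred: 6+0-2=4

Answer: 18 4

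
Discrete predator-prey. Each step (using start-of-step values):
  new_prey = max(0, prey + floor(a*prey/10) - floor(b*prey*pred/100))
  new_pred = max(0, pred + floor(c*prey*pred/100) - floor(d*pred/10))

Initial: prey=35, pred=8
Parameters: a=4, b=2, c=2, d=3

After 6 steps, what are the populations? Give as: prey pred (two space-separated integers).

Step 1: prey: 35+14-5=44; pred: 8+5-2=11
Step 2: prey: 44+17-9=52; pred: 11+9-3=17
Step 3: prey: 52+20-17=55; pred: 17+17-5=29
Step 4: prey: 55+22-31=46; pred: 29+31-8=52
Step 5: prey: 46+18-47=17; pred: 52+47-15=84
Step 6: prey: 17+6-28=0; pred: 84+28-25=87

Answer: 0 87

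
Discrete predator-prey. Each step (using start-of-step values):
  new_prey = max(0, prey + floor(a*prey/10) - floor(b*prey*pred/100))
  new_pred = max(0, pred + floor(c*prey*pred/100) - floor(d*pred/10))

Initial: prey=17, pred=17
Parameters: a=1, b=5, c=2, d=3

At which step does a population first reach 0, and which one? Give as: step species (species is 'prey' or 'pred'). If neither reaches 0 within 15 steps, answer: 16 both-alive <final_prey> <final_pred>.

Answer: 16 both-alive 1 3

Derivation:
Step 1: prey: 17+1-14=4; pred: 17+5-5=17
Step 2: prey: 4+0-3=1; pred: 17+1-5=13
Step 3: prey: 1+0-0=1; pred: 13+0-3=10
Step 4: prey: 1+0-0=1; pred: 10+0-3=7
Step 5: prey: 1+0-0=1; pred: 7+0-2=5
Step 6: prey: 1+0-0=1; pred: 5+0-1=4
Step 7: prey: 1+0-0=1; pred: 4+0-1=3
Step 8: prey: 1+0-0=1; pred: 3+0-0=3
Steps 9-15: state stable at prey=1, pred=3 (no change)
No extinction within 15 steps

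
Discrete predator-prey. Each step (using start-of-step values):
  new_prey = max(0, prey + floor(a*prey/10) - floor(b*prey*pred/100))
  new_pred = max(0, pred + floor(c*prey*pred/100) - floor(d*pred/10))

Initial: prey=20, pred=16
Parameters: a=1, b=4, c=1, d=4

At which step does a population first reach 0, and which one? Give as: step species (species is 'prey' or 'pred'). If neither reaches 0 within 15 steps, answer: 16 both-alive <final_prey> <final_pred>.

Step 1: prey: 20+2-12=10; pred: 16+3-6=13
Step 2: prey: 10+1-5=6; pred: 13+1-5=9
Step 3: prey: 6+0-2=4; pred: 9+0-3=6
Step 4: prey: 4+0-0=4; pred: 6+0-2=4
Step 5: prey: 4+0-0=4; pred: 4+0-1=3
Step 6: prey: 4+0-0=4; pred: 3+0-1=2
Step 7: prey: 4+0-0=4; pred: 2+0-0=2
Steps 8-15: state stable at prey=4, pred=2 (no change)
No extinction within 15 steps

Answer: 16 both-alive 4 2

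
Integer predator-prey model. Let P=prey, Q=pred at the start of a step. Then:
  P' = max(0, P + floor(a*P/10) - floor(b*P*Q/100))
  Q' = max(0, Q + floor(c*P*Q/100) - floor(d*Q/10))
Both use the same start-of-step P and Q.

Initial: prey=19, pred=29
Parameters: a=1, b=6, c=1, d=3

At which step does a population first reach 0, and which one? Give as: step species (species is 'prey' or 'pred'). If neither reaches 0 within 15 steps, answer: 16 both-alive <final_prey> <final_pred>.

Answer: 1 prey

Derivation:
Step 1: prey: 19+1-33=0; pred: 29+5-8=26
First extinction: prey at step 1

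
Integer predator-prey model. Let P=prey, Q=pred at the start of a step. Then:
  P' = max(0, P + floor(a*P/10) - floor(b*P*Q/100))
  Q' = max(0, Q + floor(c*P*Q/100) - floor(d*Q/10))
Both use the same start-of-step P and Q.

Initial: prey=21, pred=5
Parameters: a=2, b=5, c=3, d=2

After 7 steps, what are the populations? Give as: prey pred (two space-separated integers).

Answer: 1 11

Derivation:
Step 1: prey: 21+4-5=20; pred: 5+3-1=7
Step 2: prey: 20+4-7=17; pred: 7+4-1=10
Step 3: prey: 17+3-8=12; pred: 10+5-2=13
Step 4: prey: 12+2-7=7; pred: 13+4-2=15
Step 5: prey: 7+1-5=3; pred: 15+3-3=15
Step 6: prey: 3+0-2=1; pred: 15+1-3=13
Step 7: prey: 1+0-0=1; pred: 13+0-2=11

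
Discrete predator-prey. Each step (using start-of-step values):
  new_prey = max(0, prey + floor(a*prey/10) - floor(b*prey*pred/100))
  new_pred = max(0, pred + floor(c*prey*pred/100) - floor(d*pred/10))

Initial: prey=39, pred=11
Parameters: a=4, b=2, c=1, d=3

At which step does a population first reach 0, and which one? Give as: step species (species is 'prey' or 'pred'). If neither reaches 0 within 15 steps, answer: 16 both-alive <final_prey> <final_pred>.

Step 1: prey: 39+15-8=46; pred: 11+4-3=12
Step 2: prey: 46+18-11=53; pred: 12+5-3=14
Step 3: prey: 53+21-14=60; pred: 14+7-4=17
Step 4: prey: 60+24-20=64; pred: 17+10-5=22
Step 5: prey: 64+25-28=61; pred: 22+14-6=30
Step 6: prey: 61+24-36=49; pred: 30+18-9=39
Step 7: prey: 49+19-38=30; pred: 39+19-11=47
Step 8: prey: 30+12-28=14; pred: 47+14-14=47
Step 9: prey: 14+5-13=6; pred: 47+6-14=39
Step 10: prey: 6+2-4=4; pred: 39+2-11=30
Step 11: prey: 4+1-2=3; pred: 30+1-9=22
Step 12: prey: 3+1-1=3; pred: 22+0-6=16
Step 13: prey: 3+1-0=4; pred: 16+0-4=12
Step 14: prey: 4+1-0=5; pred: 12+0-3=9
Step 15: prey: 5+2-0=7; pred: 9+0-2=7
No extinction within 15 steps

Answer: 16 both-alive 7 7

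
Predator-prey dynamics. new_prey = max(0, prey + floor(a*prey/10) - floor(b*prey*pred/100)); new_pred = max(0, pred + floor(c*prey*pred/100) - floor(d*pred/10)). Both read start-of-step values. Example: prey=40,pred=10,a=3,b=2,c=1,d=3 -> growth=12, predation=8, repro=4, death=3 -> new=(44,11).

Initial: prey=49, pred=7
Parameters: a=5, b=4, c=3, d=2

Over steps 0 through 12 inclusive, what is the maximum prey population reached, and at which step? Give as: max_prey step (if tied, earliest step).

Step 1: prey: 49+24-13=60; pred: 7+10-1=16
Step 2: prey: 60+30-38=52; pred: 16+28-3=41
Step 3: prey: 52+26-85=0; pred: 41+63-8=96
Step 4: prey: 0+0-0=0; pred: 96+0-19=77
Step 5: prey: 0+0-0=0; pred: 77+0-15=62
Step 6: prey: 0+0-0=0; pred: 62+0-12=50
Step 7: prey: 0+0-0=0; pred: 50+0-10=40
Step 8: prey: 0+0-0=0; pred: 40+0-8=32
Step 9: prey: 0+0-0=0; pred: 32+0-6=26
Step 10: prey: 0+0-0=0; pred: 26+0-5=21
Step 11: prey: 0+0-0=0; pred: 21+0-4=17
Step 12: prey: 0+0-0=0; pred: 17+0-3=14
Max prey = 60 at step 1

Answer: 60 1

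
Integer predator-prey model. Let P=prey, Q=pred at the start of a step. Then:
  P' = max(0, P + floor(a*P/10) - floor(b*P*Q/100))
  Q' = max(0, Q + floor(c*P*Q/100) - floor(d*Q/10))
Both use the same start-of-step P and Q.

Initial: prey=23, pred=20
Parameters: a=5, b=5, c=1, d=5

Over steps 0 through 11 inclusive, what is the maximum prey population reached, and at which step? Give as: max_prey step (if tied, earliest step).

Step 1: prey: 23+11-23=11; pred: 20+4-10=14
Step 2: prey: 11+5-7=9; pred: 14+1-7=8
Step 3: prey: 9+4-3=10; pred: 8+0-4=4
Step 4: prey: 10+5-2=13; pred: 4+0-2=2
Step 5: prey: 13+6-1=18; pred: 2+0-1=1
Step 6: prey: 18+9-0=27; pred: 1+0-0=1
Step 7: prey: 27+13-1=39; pred: 1+0-0=1
Step 8: prey: 39+19-1=57; pred: 1+0-0=1
Step 9: prey: 57+28-2=83; pred: 1+0-0=1
Step 10: prey: 83+41-4=120; pred: 1+0-0=1
Step 11: prey: 120+60-6=174; pred: 1+1-0=2
Max prey = 174 at step 11

Answer: 174 11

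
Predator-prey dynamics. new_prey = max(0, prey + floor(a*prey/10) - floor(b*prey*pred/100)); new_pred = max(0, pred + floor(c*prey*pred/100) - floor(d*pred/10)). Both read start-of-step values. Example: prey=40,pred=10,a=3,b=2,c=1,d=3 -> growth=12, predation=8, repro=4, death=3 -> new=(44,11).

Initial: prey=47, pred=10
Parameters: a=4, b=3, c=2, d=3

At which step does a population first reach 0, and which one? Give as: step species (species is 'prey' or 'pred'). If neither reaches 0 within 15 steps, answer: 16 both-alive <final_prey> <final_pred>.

Step 1: prey: 47+18-14=51; pred: 10+9-3=16
Step 2: prey: 51+20-24=47; pred: 16+16-4=28
Step 3: prey: 47+18-39=26; pred: 28+26-8=46
Step 4: prey: 26+10-35=1; pred: 46+23-13=56
Step 5: prey: 1+0-1=0; pred: 56+1-16=41
First extinction: prey at step 5

Answer: 5 prey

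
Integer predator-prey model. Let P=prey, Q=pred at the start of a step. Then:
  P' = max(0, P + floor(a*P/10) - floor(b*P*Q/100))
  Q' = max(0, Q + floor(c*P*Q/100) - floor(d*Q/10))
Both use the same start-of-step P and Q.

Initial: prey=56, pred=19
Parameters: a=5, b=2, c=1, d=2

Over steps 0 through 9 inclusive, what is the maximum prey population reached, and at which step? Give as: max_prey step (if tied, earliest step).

Step 1: prey: 56+28-21=63; pred: 19+10-3=26
Step 2: prey: 63+31-32=62; pred: 26+16-5=37
Step 3: prey: 62+31-45=48; pred: 37+22-7=52
Step 4: prey: 48+24-49=23; pred: 52+24-10=66
Step 5: prey: 23+11-30=4; pred: 66+15-13=68
Step 6: prey: 4+2-5=1; pred: 68+2-13=57
Step 7: prey: 1+0-1=0; pred: 57+0-11=46
Step 8: prey: 0+0-0=0; pred: 46+0-9=37
Step 9: prey: 0+0-0=0; pred: 37+0-7=30
Max prey = 63 at step 1

Answer: 63 1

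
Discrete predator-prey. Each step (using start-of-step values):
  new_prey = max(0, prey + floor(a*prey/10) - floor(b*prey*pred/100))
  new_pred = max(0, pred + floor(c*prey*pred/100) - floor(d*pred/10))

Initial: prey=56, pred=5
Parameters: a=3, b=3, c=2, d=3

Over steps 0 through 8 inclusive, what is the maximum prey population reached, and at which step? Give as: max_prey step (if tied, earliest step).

Step 1: prey: 56+16-8=64; pred: 5+5-1=9
Step 2: prey: 64+19-17=66; pred: 9+11-2=18
Step 3: prey: 66+19-35=50; pred: 18+23-5=36
Step 4: prey: 50+15-54=11; pred: 36+36-10=62
Step 5: prey: 11+3-20=0; pred: 62+13-18=57
Step 6: prey: 0+0-0=0; pred: 57+0-17=40
Step 7: prey: 0+0-0=0; pred: 40+0-12=28
Step 8: prey: 0+0-0=0; pred: 28+0-8=20
Max prey = 66 at step 2

Answer: 66 2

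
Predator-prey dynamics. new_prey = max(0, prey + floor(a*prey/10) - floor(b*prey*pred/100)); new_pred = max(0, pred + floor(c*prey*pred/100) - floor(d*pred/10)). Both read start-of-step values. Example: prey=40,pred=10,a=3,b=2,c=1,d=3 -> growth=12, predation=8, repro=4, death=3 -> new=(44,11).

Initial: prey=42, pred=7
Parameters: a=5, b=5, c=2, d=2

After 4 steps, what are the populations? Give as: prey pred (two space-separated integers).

Answer: 0 44

Derivation:
Step 1: prey: 42+21-14=49; pred: 7+5-1=11
Step 2: prey: 49+24-26=47; pred: 11+10-2=19
Step 3: prey: 47+23-44=26; pred: 19+17-3=33
Step 4: prey: 26+13-42=0; pred: 33+17-6=44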